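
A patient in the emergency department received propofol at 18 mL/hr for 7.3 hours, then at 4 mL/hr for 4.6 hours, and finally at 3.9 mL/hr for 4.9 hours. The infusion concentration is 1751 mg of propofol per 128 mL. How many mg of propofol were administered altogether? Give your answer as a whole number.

2311 mg

Concentration = 1751 mg ÷ 128 mL = 13.67969 mg/mL
Stage 1: 18 mL/hr × 7.3 hr = 131.4 mL → 131.4 mL × 13.67969 mg/mL = 1797.511 mg
Stage 2: 4 mL/hr × 4.6 hr = 18.4 mL → 18.4 mL × 13.67969 mg/mL = 251.7062 mg
Stage 3: 3.9 mL/hr × 4.9 hr = 19.11 mL → 19.11 mL × 13.67969 mg/mL = 261.4188 mg
Total = 1797.511 + 251.7062 + 261.4188 = 2310.636 mg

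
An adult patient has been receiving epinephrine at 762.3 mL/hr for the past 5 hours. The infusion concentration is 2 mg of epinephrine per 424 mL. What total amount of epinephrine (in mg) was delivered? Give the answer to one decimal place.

18.0 mg

Concentration = 2 mg ÷ 424 mL = 0.004716981 mg/mL = 4.716981 mcg/mL
Drug rate = 762.3 mL/hr × 4.716981 mcg/mL = 3595.755 mcg/hr
Total = 3595.755 mcg/hr × 5 hr = 17978.77 mcg = 17.97877 mg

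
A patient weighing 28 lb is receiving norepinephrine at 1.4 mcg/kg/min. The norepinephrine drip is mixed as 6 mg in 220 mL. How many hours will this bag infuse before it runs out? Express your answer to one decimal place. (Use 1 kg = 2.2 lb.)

5.6 hours

Weight = 28 lb ÷ 2.2 lb/kg = 12.72727 kg
Dose = 1.4 mcg/kg/min × 12.72727 kg = 17.81818 mcg/min
17.81818 mcg/min × 60 min/hr = 1069.091 mcg/hr
Concentration = 6 mg ÷ 220 mL = 0.02727273 mg/mL = 27.27273 mcg/mL
Rate = 1069.091 mcg/hr ÷ 27.27273 mcg/mL = 39.2 mL/hr
Duration = 220 mL ÷ 39.2 mL/hr = 5.612245 hr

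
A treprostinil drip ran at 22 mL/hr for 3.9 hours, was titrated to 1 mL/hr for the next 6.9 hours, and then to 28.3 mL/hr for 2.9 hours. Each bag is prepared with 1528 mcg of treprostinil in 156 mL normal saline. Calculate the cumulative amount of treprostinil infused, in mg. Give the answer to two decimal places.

Concentration = 1528 mcg ÷ 156 mL = 9.794872 mcg/mL
Stage 1: 22 mL/hr × 3.9 hr = 85.8 mL → 85.8 mL × 9.794872 mcg/mL = 840.4 mcg
Stage 2: 1 mL/hr × 6.9 hr = 6.9 mL → 6.9 mL × 9.794872 mcg/mL = 67.58462 mcg
Stage 3: 28.3 mL/hr × 2.9 hr = 82.07 mL → 82.07 mL × 9.794872 mcg/mL = 803.8651 mcg
Total = 840.4 + 67.58462 + 803.8651 = 1711.85 mcg = 1.71185 mg

1.71 mg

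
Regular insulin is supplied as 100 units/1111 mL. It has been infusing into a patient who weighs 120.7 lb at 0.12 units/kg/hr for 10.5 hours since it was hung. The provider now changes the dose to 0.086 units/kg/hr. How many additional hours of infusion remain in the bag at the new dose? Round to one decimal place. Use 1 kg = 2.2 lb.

Initial rate:
Weight = 120.7 lb ÷ 2.2 lb/kg = 54.86364 kg
Dose = 0.12 units/kg/hr × 54.86364 kg = 6.583636 units/hr
Concentration = 100 units ÷ 1111 mL = 0.090009 units/mL
Rate = 6.583636 units/hr ÷ 0.090009 units/mL = 73.1442 mL/hr
Volume infused so far = 73.1442 mL/hr × 10.5 hr = 768.0141 mL
Volume remaining = 1111 − 768.0141 = 342.9859 mL
New rate:
Dose = 0.086 units/kg/hr × 54.86364 kg = 4.718273 units/hr
Rate = 4.718273 units/hr ÷ 0.090009 units/mL = 52.42001 mL/hr
Time remaining = 342.9859 mL ÷ 52.42001 mL/hr = 6.543034 hr

6.5 hours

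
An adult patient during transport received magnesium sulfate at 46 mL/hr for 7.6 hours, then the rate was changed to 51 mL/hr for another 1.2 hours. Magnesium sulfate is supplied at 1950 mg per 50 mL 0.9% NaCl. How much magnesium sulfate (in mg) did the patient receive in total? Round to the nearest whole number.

16021 mg

Concentration = 1950 mg ÷ 50 mL = 39 mg/mL
Stage 1: 46 mL/hr × 7.6 hr = 349.6 mL → 349.6 mL × 39 mg/mL = 13634.4 mg
Stage 2: 51 mL/hr × 1.2 hr = 61.2 mL → 61.2 mL × 39 mg/mL = 2386.8 mg
Total = 13634.4 + 2386.8 = 16021.2 mg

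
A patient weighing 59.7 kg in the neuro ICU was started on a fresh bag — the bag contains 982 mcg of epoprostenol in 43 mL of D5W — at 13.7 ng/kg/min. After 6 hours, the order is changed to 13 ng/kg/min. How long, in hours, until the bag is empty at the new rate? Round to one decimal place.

Initial rate:
Dose = 13.7 ng/kg/min × 59.7 kg = 817.89 ng/min
817.89 ng/min × 60 min/hr = 49073.4 ng/hr
Concentration = 982 mcg ÷ 43 mL = 22.83721 mcg/mL = 22837.21 ng/mL
Rate = 49073.4 ng/hr ÷ 22837.21 ng/mL = 2.148835 mL/hr
Volume infused so far = 2.148835 mL/hr × 6 hr = 12.89301 mL
Volume remaining = 43 − 12.89301 = 30.10699 mL
New rate:
Dose = 13 ng/kg/min × 59.7 kg = 776.1 ng/min
776.1 ng/min × 60 min/hr = 46566 ng/hr
Rate = 46566 ng/hr ÷ 22837.21 ng/mL = 2.039041 mL/hr
Time remaining = 30.10699 mL ÷ 2.039041 mL/hr = 14.76527 hr

14.8 hours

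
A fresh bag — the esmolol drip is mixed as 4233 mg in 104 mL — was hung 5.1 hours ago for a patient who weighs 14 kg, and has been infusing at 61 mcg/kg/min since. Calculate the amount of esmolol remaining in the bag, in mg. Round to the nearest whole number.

Dose = 61 mcg/kg/min × 14 kg = 854 mcg/min
854 mcg/min × 60 min/hr = 51240 mcg/hr
Concentration = 4233 mg ÷ 104 mL = 40.70192 mg/mL = 40701.92 mcg/mL
Rate = 51240 mcg/hr ÷ 40701.92 mcg/mL = 1.258909 mL/hr
Volume infused = 1.258909 mL/hr × 5.1 hr = 6.420434 mL
Volume remaining = 104 − 6.420434 = 97.57957 mL
Drug remaining = 97.57957 mL × 40701.92 mcg/mL = 3971676 mcg = 3971.676 mg

3972 mg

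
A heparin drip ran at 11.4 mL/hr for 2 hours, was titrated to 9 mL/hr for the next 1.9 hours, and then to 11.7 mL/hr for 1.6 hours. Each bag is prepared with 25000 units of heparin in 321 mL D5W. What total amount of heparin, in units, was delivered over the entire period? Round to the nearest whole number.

4565 units

Concentration = 25000 units ÷ 321 mL = 77.88162 units/mL
Stage 1: 11.4 mL/hr × 2 hr = 22.8 mL → 22.8 mL × 77.88162 units/mL = 1775.701 units
Stage 2: 9 mL/hr × 1.9 hr = 17.1 mL → 17.1 mL × 77.88162 units/mL = 1331.776 units
Stage 3: 11.7 mL/hr × 1.6 hr = 18.72 mL → 18.72 mL × 77.88162 units/mL = 1457.944 units
Total = 1775.701 + 1331.776 + 1457.944 = 4565.421 units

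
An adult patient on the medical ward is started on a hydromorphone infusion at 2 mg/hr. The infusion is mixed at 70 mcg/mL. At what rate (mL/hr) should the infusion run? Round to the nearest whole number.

Concentration = 70 mcg/mL = 0.07 mg/mL
Rate = 2 mg/hr ÷ 0.07 mg/mL = 28.57143 mL/hr

29 mL/hr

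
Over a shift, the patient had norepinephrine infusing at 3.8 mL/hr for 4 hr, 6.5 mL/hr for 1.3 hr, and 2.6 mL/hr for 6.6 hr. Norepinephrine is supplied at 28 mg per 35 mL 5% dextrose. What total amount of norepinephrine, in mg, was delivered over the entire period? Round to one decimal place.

32.6 mg

Concentration = 28 mg ÷ 35 mL = 0.8 mg/mL
Stage 1: 3.8 mL/hr × 4 hr = 15.2 mL → 15.2 mL × 0.8 mg/mL = 12.16 mg
Stage 2: 6.5 mL/hr × 1.3 hr = 8.45 mL → 8.45 mL × 0.8 mg/mL = 6.76 mg
Stage 3: 2.6 mL/hr × 6.6 hr = 17.16 mL → 17.16 mL × 0.8 mg/mL = 13.728 mg
Total = 12.16 + 6.76 + 13.728 = 32.648 mg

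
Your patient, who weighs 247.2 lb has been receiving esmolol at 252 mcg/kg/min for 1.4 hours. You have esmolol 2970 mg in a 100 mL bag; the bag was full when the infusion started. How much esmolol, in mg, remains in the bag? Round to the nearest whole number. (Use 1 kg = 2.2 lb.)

Weight = 247.2 lb ÷ 2.2 lb/kg = 112.3636 kg
Dose = 252 mcg/kg/min × 112.3636 kg = 28315.64 mcg/min
28315.64 mcg/min × 60 min/hr = 1698938 mcg/hr
Concentration = 2970 mg ÷ 100 mL = 29.7 mg/mL = 29700 mcg/mL
Rate = 1698938 mcg/hr ÷ 29700 mcg/mL = 57.20331 mL/hr
Volume infused = 57.20331 mL/hr × 1.4 hr = 80.08463 mL
Volume remaining = 100 − 80.08463 = 19.91537 mL
Drug remaining = 19.91537 mL × 29700 mcg/mL = 591486.5 mcg = 591.4865 mg

591 mg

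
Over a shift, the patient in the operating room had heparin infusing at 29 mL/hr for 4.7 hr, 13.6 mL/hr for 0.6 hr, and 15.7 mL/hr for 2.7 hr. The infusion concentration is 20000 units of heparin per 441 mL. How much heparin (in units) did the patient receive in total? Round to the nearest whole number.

8474 units

Concentration = 20000 units ÷ 441 mL = 45.35147 units/mL
Stage 1: 29 mL/hr × 4.7 hr = 136.3 mL → 136.3 mL × 45.35147 units/mL = 6181.406 units
Stage 2: 13.6 mL/hr × 0.6 hr = 8.16 mL → 8.16 mL × 45.35147 units/mL = 370.068 units
Stage 3: 15.7 mL/hr × 2.7 hr = 42.39 mL → 42.39 mL × 45.35147 units/mL = 1922.449 units
Total = 6181.406 + 370.068 + 1922.449 = 8473.923 units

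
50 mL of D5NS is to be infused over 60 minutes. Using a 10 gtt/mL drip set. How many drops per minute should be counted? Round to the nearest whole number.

50 mL ÷ (60 min) = 0.8333333 mL/min
0.8333333 mL/min × 10 gtt/mL = 8.333333 gtt/min

8 gtt/min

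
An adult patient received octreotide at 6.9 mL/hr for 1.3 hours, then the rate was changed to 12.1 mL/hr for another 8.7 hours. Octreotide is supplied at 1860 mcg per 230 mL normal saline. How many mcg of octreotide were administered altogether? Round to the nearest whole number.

Concentration = 1860 mcg ÷ 230 mL = 8.086957 mcg/mL
Stage 1: 6.9 mL/hr × 1.3 hr = 8.97 mL → 8.97 mL × 8.086957 mcg/mL = 72.54 mcg
Stage 2: 12.1 mL/hr × 8.7 hr = 105.27 mL → 105.27 mL × 8.086957 mcg/mL = 851.3139 mcg
Total = 72.54 + 851.3139 = 923.8539 mcg

924 mcg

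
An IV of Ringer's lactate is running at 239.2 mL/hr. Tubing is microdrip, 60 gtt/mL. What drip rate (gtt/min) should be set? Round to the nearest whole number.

239.2 mL/hr ÷ 60 min/hr = 3.986667 mL/min
3.986667 mL/min × 60 gtt/mL = 239.2 gtt/min

239 gtt/min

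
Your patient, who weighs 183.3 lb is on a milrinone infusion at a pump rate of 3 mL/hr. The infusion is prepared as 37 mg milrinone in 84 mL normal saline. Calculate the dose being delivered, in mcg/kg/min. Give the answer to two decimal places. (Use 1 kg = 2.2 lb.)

Weight = 183.3 lb ÷ 2.2 lb/kg = 83.31818 kg
Concentration = 37 mg ÷ 84 mL = 0.4404762 mg/mL = 440.4762 mcg/mL
Drug rate = 3 mL/hr × 440.4762 mcg/mL = 1321.429 mcg/hr
1321.429 mcg/hr ÷ 60 min/hr = 22.02381 mcg/min
22.02381 mcg/min ÷ 83.31818 kg = 0.2643338 mcg/kg/min

0.26 mcg/kg/min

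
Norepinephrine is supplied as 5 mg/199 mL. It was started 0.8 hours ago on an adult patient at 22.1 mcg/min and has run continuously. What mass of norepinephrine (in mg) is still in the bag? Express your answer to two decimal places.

22.1 mcg/min × 60 min/hr = 1326 mcg/hr
Concentration = 5 mg ÷ 199 mL = 0.02512563 mg/mL = 25.12563 mcg/mL
Rate = 1326 mcg/hr ÷ 25.12563 mcg/mL = 52.7748 mL/hr
Volume infused = 52.7748 mL/hr × 0.8 hr = 42.21984 mL
Volume remaining = 199 − 42.21984 = 156.7802 mL
Drug remaining = 156.7802 mL × 25.12563 mcg/mL = 3939.2 mcg = 3.9392 mg

3.94 mg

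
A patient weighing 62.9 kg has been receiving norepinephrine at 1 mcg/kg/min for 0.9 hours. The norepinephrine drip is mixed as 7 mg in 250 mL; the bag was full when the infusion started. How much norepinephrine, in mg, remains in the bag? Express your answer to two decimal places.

3.60 mg

Dose = 1 mcg/kg/min × 62.9 kg = 62.9 mcg/min
62.9 mcg/min × 60 min/hr = 3774 mcg/hr
Concentration = 7 mg ÷ 250 mL = 0.028 mg/mL = 28 mcg/mL
Rate = 3774 mcg/hr ÷ 28 mcg/mL = 134.7857 mL/hr
Volume infused = 134.7857 mL/hr × 0.9 hr = 121.3071 mL
Volume remaining = 250 − 121.3071 = 128.6929 mL
Drug remaining = 128.6929 mL × 28 mcg/mL = 3603.4 mcg = 3.6034 mg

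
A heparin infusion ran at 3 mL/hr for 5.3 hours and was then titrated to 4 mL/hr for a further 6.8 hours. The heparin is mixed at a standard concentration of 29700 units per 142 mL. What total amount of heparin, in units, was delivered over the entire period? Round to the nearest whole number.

9015 units

Concentration = 29700 units ÷ 142 mL = 209.1549 units/mL
Stage 1: 3 mL/hr × 5.3 hr = 15.9 mL → 15.9 mL × 209.1549 units/mL = 3325.563 units
Stage 2: 4 mL/hr × 6.8 hr = 27.2 mL → 27.2 mL × 209.1549 units/mL = 5689.014 units
Total = 3325.563 + 5689.014 = 9014.577 units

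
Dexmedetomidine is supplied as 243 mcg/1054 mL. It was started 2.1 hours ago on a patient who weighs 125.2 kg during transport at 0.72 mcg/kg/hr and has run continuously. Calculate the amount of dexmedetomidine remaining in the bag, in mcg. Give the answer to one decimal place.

53.7 mcg

Dose = 0.72 mcg/kg/hr × 125.2 kg = 90.144 mcg/hr
Concentration = 243 mcg ÷ 1054 mL = 0.2305503 mcg/mL
Rate = 90.144 mcg/hr ÷ 0.2305503 mcg/mL = 390.995 mL/hr
Volume infused = 390.995 mL/hr × 2.1 hr = 821.0894 mL
Volume remaining = 1054 − 821.0894 = 232.9106 mL
Drug remaining = 232.9106 mL × 0.2305503 mcg/mL = 53.6976 mcg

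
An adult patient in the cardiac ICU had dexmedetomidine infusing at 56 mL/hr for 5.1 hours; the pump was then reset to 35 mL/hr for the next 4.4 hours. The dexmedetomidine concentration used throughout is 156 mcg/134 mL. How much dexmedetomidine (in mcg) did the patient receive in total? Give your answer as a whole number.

512 mcg

Concentration = 156 mcg ÷ 134 mL = 1.164179 mcg/mL
Stage 1: 56 mL/hr × 5.1 hr = 285.6 mL → 285.6 mL × 1.164179 mcg/mL = 332.4896 mcg
Stage 2: 35 mL/hr × 4.4 hr = 154 mL → 154 mL × 1.164179 mcg/mL = 179.2836 mcg
Total = 332.4896 + 179.2836 = 511.7731 mcg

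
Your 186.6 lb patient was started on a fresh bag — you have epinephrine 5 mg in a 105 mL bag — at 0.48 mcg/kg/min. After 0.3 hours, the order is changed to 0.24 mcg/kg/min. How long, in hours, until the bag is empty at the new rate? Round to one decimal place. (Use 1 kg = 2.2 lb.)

Initial rate:
Weight = 186.6 lb ÷ 2.2 lb/kg = 84.81818 kg
Dose = 0.48 mcg/kg/min × 84.81818 kg = 40.71273 mcg/min
40.71273 mcg/min × 60 min/hr = 2442.764 mcg/hr
Concentration = 5 mg ÷ 105 mL = 0.04761905 mg/mL = 47.61905 mcg/mL
Rate = 2442.764 mcg/hr ÷ 47.61905 mcg/mL = 51.29804 mL/hr
Volume infused so far = 51.29804 mL/hr × 0.3 hr = 15.38941 mL
Volume remaining = 105 − 15.38941 = 89.61059 mL
New rate:
Dose = 0.24 mcg/kg/min × 84.81818 kg = 20.35636 mcg/min
20.35636 mcg/min × 60 min/hr = 1221.382 mcg/hr
Rate = 1221.382 mcg/hr ÷ 47.61905 mcg/mL = 25.64902 mL/hr
Time remaining = 89.61059 mL ÷ 25.64902 mL/hr = 3.493724 hr

3.5 hours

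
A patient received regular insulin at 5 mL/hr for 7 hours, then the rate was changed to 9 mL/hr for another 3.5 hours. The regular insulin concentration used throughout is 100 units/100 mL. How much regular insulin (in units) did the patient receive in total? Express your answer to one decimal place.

Concentration = 100 units ÷ 100 mL = 1 units/mL
Stage 1: 5 mL/hr × 7 hr = 35 mL → 35 mL × 1 units/mL = 35 units
Stage 2: 9 mL/hr × 3.5 hr = 31.5 mL → 31.5 mL × 1 units/mL = 31.5 units
Total = 35 + 31.5 = 66.5 units

66.5 units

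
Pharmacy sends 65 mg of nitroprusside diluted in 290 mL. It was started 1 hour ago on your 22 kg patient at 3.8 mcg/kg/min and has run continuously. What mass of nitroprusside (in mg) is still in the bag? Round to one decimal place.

Dose = 3.8 mcg/kg/min × 22 kg = 83.6 mcg/min
83.6 mcg/min × 60 min/hr = 5016 mcg/hr
Concentration = 65 mg ÷ 290 mL = 0.2241379 mg/mL = 224.1379 mcg/mL
Rate = 5016 mcg/hr ÷ 224.1379 mcg/mL = 22.37908 mL/hr
Volume infused = 22.37908 mL/hr × 1 hr = 22.37908 mL
Volume remaining = 290 − 22.37908 = 267.6209 mL
Drug remaining = 267.6209 mL × 224.1379 mcg/mL = 59984 mcg = 59.984 mg

60.0 mg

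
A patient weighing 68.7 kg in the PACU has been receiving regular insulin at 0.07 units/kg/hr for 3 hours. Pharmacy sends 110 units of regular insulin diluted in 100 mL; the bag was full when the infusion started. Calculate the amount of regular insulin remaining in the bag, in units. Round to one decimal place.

95.6 units

Dose = 0.07 units/kg/hr × 68.7 kg = 4.809 units/hr
Concentration = 110 units ÷ 100 mL = 1.1 units/mL
Rate = 4.809 units/hr ÷ 1.1 units/mL = 4.371818 mL/hr
Volume infused = 4.371818 mL/hr × 3 hr = 13.11545 mL
Volume remaining = 100 − 13.11545 = 86.88455 mL
Drug remaining = 86.88455 mL × 1.1 units/mL = 95.573 units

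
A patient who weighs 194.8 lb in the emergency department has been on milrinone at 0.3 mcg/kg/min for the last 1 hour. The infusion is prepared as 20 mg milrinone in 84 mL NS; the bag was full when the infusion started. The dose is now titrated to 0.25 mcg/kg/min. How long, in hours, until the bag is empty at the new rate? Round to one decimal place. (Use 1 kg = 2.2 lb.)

13.9 hours

Initial rate:
Weight = 194.8 lb ÷ 2.2 lb/kg = 88.54545 kg
Dose = 0.3 mcg/kg/min × 88.54545 kg = 26.56364 mcg/min
26.56364 mcg/min × 60 min/hr = 1593.818 mcg/hr
Concentration = 20 mg ÷ 84 mL = 0.2380952 mg/mL = 238.0952 mcg/mL
Rate = 1593.818 mcg/hr ÷ 238.0952 mcg/mL = 6.694036 mL/hr
Volume infused so far = 6.694036 mL/hr × 1 hr = 6.694036 mL
Volume remaining = 84 − 6.694036 = 77.30596 mL
New rate:
Dose = 0.25 mcg/kg/min × 88.54545 kg = 22.13636 mcg/min
22.13636 mcg/min × 60 min/hr = 1328.182 mcg/hr
Rate = 1328.182 mcg/hr ÷ 238.0952 mcg/mL = 5.578364 mL/hr
Time remaining = 77.30596 mL ÷ 5.578364 mL/hr = 13.85818 hr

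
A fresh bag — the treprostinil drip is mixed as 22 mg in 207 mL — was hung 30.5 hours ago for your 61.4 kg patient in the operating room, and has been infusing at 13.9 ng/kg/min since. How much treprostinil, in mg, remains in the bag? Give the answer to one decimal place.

20.4 mg

Dose = 13.9 ng/kg/min × 61.4 kg = 853.46 ng/min
853.46 ng/min × 60 min/hr = 51207.6 ng/hr
Concentration = 22 mg ÷ 207 mL = 0.1062802 mg/mL = 106280.2 ng/mL
Rate = 51207.6 ng/hr ÷ 106280.2 ng/mL = 0.481817 mL/hr
Volume infused = 0.481817 mL/hr × 30.5 hr = 14.69542 mL
Volume remaining = 207 − 14.69542 = 192.3046 mL
Drug remaining = 192.3046 mL × 106280.2 ng/mL = 20438168 ng = 20.43817 mg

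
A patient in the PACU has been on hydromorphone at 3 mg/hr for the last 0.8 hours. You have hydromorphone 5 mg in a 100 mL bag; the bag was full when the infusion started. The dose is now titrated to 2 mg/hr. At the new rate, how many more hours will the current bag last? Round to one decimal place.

1.3 hours

Initial rate:
Concentration = 5 mg ÷ 100 mL = 0.05 mg/mL
Rate = 3 mg/hr ÷ 0.05 mg/mL = 60 mL/hr
Volume infused so far = 60 mL/hr × 0.8 hr = 48 mL
Volume remaining = 100 − 48 = 52 mL
New rate:
Rate = 2 mg/hr ÷ 0.05 mg/mL = 40 mL/hr
Time remaining = 52 mL ÷ 40 mL/hr = 1.3 hr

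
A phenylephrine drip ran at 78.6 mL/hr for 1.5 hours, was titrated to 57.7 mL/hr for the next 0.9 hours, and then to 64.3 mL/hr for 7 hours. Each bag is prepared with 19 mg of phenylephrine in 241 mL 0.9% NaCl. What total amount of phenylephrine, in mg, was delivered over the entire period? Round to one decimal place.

Concentration = 19 mg ÷ 241 mL = 0.07883817 mg/mL
Stage 1: 78.6 mL/hr × 1.5 hr = 117.9 mL → 117.9 mL × 0.07883817 mg/mL = 9.295021 mg
Stage 2: 57.7 mL/hr × 0.9 hr = 51.93 mL → 51.93 mL × 0.07883817 mg/mL = 4.094066 mg
Stage 3: 64.3 mL/hr × 7 hr = 450.1 mL → 450.1 mL × 0.07883817 mg/mL = 35.48506 mg
Total = 9.295021 + 4.094066 + 35.48506 = 48.87415 mg

48.9 mg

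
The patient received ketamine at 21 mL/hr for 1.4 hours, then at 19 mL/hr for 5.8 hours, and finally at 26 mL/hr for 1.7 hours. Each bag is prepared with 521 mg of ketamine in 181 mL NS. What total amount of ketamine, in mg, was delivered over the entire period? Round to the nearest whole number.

529 mg

Concentration = 521 mg ÷ 181 mL = 2.878453 mg/mL
Stage 1: 21 mL/hr × 1.4 hr = 29.4 mL → 29.4 mL × 2.878453 mg/mL = 84.62652 mg
Stage 2: 19 mL/hr × 5.8 hr = 110.2 mL → 110.2 mL × 2.878453 mg/mL = 317.2055 mg
Stage 3: 26 mL/hr × 1.7 hr = 44.2 mL → 44.2 mL × 2.878453 mg/mL = 127.2276 mg
Total = 84.62652 + 317.2055 + 127.2276 = 529.0597 mg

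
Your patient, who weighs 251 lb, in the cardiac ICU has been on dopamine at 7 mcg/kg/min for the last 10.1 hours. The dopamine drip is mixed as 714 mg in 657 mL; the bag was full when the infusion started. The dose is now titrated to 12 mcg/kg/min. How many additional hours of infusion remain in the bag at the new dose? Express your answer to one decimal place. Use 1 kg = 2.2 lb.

Initial rate:
Weight = 251 lb ÷ 2.2 lb/kg = 114.0909 kg
Dose = 7 mcg/kg/min × 114.0909 kg = 798.6364 mcg/min
798.6364 mcg/min × 60 min/hr = 47918.18 mcg/hr
Concentration = 714 mg ÷ 657 mL = 1.086758 mg/mL = 1086.758 mcg/mL
Rate = 47918.18 mcg/hr ÷ 1086.758 mcg/mL = 44.09278 mL/hr
Volume infused so far = 44.09278 mL/hr × 10.1 hr = 445.3371 mL
Volume remaining = 657 − 445.3371 = 211.6629 mL
New rate:
Dose = 12 mcg/kg/min × 114.0909 kg = 1369.091 mcg/min
1369.091 mcg/min × 60 min/hr = 82145.45 mcg/hr
Rate = 82145.45 mcg/hr ÷ 1086.758 mcg/mL = 75.58762 mL/hr
Time remaining = 211.6629 mL ÷ 75.58762 mL/hr = 2.800232 hr

2.8 hours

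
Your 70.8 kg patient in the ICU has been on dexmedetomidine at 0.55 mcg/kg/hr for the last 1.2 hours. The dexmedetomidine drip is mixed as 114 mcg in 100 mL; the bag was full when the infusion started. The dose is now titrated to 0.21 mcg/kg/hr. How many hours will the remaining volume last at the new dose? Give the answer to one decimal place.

Initial rate:
Dose = 0.55 mcg/kg/hr × 70.8 kg = 38.94 mcg/hr
Concentration = 114 mcg ÷ 100 mL = 1.14 mcg/mL
Rate = 38.94 mcg/hr ÷ 1.14 mcg/mL = 34.15789 mL/hr
Volume infused so far = 34.15789 mL/hr × 1.2 hr = 40.98947 mL
Volume remaining = 100 − 40.98947 = 59.01053 mL
New rate:
Dose = 0.21 mcg/kg/hr × 70.8 kg = 14.868 mcg/hr
Rate = 14.868 mcg/hr ÷ 1.14 mcg/mL = 13.04211 mL/hr
Time remaining = 59.01053 mL ÷ 13.04211 mL/hr = 4.524617 hr

4.5 hours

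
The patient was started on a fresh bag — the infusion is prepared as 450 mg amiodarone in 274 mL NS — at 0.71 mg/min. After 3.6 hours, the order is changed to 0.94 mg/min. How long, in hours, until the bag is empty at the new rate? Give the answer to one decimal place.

5.3 hours

Initial rate:
0.71 mg/min × 60 min/hr = 42.6 mg/hr
Concentration = 450 mg ÷ 274 mL = 1.642336 mg/mL
Rate = 42.6 mg/hr ÷ 1.642336 mg/mL = 25.93867 mL/hr
Volume infused so far = 25.93867 mL/hr × 3.6 hr = 93.3792 mL
Volume remaining = 274 − 93.3792 = 180.6208 mL
New rate:
0.94 mg/min × 60 min/hr = 56.4 mg/hr
Rate = 56.4 mg/hr ÷ 1.642336 mg/mL = 34.34133 mL/hr
Time remaining = 180.6208 mL ÷ 34.34133 mL/hr = 5.259574 hr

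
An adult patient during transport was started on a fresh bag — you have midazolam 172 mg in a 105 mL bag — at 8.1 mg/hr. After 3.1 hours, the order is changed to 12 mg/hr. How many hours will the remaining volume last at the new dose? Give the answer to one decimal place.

12.2 hours

Initial rate:
Concentration = 172 mg ÷ 105 mL = 1.638095 mg/mL
Rate = 8.1 mg/hr ÷ 1.638095 mg/mL = 4.944767 mL/hr
Volume infused so far = 4.944767 mL/hr × 3.1 hr = 15.32878 mL
Volume remaining = 105 − 15.32878 = 89.67122 mL
New rate:
Rate = 12 mg/hr ÷ 1.638095 mg/mL = 7.325581 mL/hr
Time remaining = 89.67122 mL ÷ 7.325581 mL/hr = 12.24083 hr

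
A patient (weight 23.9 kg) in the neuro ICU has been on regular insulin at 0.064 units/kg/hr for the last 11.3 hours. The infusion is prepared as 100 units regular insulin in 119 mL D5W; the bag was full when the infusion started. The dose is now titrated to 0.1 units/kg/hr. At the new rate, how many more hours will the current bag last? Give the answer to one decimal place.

34.6 hours

Initial rate:
Dose = 0.064 units/kg/hr × 23.9 kg = 1.5296 units/hr
Concentration = 100 units ÷ 119 mL = 0.8403361 units/mL
Rate = 1.5296 units/hr ÷ 0.8403361 units/mL = 1.820224 mL/hr
Volume infused so far = 1.820224 mL/hr × 11.3 hr = 20.56853 mL
Volume remaining = 119 − 20.56853 = 98.43147 mL
New rate:
Dose = 0.1 units/kg/hr × 23.9 kg = 2.39 units/hr
Rate = 2.39 units/hr ÷ 0.8403361 units/mL = 2.8441 mL/hr
Time remaining = 98.43147 mL ÷ 2.8441 mL/hr = 34.609 hr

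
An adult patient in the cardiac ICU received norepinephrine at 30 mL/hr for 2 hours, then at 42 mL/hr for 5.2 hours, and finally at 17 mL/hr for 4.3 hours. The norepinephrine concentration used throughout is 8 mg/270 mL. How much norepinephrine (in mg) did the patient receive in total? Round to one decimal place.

Concentration = 8 mg ÷ 270 mL = 0.02962963 mg/mL
Stage 1: 30 mL/hr × 2 hr = 60 mL → 60 mL × 0.02962963 mg/mL = 1.777778 mg
Stage 2: 42 mL/hr × 5.2 hr = 218.4 mL → 218.4 mL × 0.02962963 mg/mL = 6.471111 mg
Stage 3: 17 mL/hr × 4.3 hr = 73.1 mL → 73.1 mL × 0.02962963 mg/mL = 2.165926 mg
Total = 1.777778 + 6.471111 + 2.165926 = 10.41481 mg

10.4 mg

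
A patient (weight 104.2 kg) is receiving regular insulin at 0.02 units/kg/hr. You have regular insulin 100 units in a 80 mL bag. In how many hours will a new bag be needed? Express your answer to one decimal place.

Dose = 0.02 units/kg/hr × 104.2 kg = 2.084 units/hr
Concentration = 100 units ÷ 80 mL = 1.25 units/mL
Rate = 2.084 units/hr ÷ 1.25 units/mL = 1.6672 mL/hr
Duration = 80 mL ÷ 1.6672 mL/hr = 47.98464 hr

48.0 hours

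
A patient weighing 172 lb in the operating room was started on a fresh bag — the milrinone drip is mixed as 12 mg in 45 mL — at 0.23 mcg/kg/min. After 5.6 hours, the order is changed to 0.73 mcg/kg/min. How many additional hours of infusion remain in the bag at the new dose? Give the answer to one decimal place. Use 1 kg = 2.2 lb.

Initial rate:
Weight = 172 lb ÷ 2.2 lb/kg = 78.18182 kg
Dose = 0.23 mcg/kg/min × 78.18182 kg = 17.98182 mcg/min
17.98182 mcg/min × 60 min/hr = 1078.909 mcg/hr
Concentration = 12 mg ÷ 45 mL = 0.2666667 mg/mL = 266.6667 mcg/mL
Rate = 1078.909 mcg/hr ÷ 266.6667 mcg/mL = 4.045909 mL/hr
Volume infused so far = 4.045909 mL/hr × 5.6 hr = 22.65709 mL
Volume remaining = 45 − 22.65709 = 22.34291 mL
New rate:
Dose = 0.73 mcg/kg/min × 78.18182 kg = 57.07273 mcg/min
57.07273 mcg/min × 60 min/hr = 3424.364 mcg/hr
Rate = 3424.364 mcg/hr ÷ 266.6667 mcg/mL = 12.84136 mL/hr
Time remaining = 22.34291 mL ÷ 12.84136 mL/hr = 1.739917 hr

1.7 hours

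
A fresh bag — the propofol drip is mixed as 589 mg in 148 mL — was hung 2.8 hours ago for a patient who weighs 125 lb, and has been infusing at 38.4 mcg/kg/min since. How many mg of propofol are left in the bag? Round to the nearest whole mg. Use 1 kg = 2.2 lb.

222 mg

Weight = 125 lb ÷ 2.2 lb/kg = 56.81818 kg
Dose = 38.4 mcg/kg/min × 56.81818 kg = 2181.818 mcg/min
2181.818 mcg/min × 60 min/hr = 130909.1 mcg/hr
Concentration = 589 mg ÷ 148 mL = 3.97973 mg/mL = 3979.73 mcg/mL
Rate = 130909.1 mcg/hr ÷ 3979.73 mcg/mL = 32.89397 mL/hr
Volume infused = 32.89397 mL/hr × 2.8 hr = 92.1031 mL
Volume remaining = 148 − 92.1031 = 55.8969 mL
Drug remaining = 55.8969 mL × 3979.73 mcg/mL = 222454.5 mcg = 222.4545 mg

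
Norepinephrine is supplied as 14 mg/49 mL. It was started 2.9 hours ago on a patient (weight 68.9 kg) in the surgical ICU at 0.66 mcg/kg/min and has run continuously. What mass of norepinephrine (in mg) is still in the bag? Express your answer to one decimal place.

6.1 mg

Dose = 0.66 mcg/kg/min × 68.9 kg = 45.474 mcg/min
45.474 mcg/min × 60 min/hr = 2728.44 mcg/hr
Concentration = 14 mg ÷ 49 mL = 0.2857143 mg/mL = 285.7143 mcg/mL
Rate = 2728.44 mcg/hr ÷ 285.7143 mcg/mL = 9.54954 mL/hr
Volume infused = 9.54954 mL/hr × 2.9 hr = 27.69367 mL
Volume remaining = 49 − 27.69367 = 21.30633 mL
Drug remaining = 21.30633 mL × 285.7143 mcg/mL = 6087.524 mcg = 6.087524 mg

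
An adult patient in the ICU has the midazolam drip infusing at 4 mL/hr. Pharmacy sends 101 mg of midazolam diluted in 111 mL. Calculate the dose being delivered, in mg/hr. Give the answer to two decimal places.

3.64 mg/hr

Concentration = 101 mg ÷ 111 mL = 0.9099099 mg/mL
Drug rate = 4 mL/hr × 0.9099099 mg/mL = 3.63964 mg/hr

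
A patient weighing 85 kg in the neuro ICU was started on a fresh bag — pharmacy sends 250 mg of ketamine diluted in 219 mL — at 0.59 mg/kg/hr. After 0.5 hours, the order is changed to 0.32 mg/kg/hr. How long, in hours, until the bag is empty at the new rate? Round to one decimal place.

Initial rate:
Dose = 0.59 mg/kg/hr × 85 kg = 50.15 mg/hr
Concentration = 250 mg ÷ 219 mL = 1.141553 mg/mL
Rate = 50.15 mg/hr ÷ 1.141553 mg/mL = 43.9314 mL/hr
Volume infused so far = 43.9314 mL/hr × 0.5 hr = 21.9657 mL
Volume remaining = 219 − 21.9657 = 197.0343 mL
New rate:
Dose = 0.32 mg/kg/hr × 85 kg = 27.2 mg/hr
Rate = 27.2 mg/hr ÷ 1.141553 mg/mL = 23.8272 mL/hr
Time remaining = 197.0343 mL ÷ 23.8272 mL/hr = 8.269301 hr

8.3 hours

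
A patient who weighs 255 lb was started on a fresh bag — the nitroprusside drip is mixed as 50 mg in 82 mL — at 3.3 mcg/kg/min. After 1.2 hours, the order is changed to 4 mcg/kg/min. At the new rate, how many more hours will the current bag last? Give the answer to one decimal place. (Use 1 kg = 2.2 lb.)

Initial rate:
Weight = 255 lb ÷ 2.2 lb/kg = 115.9091 kg
Dose = 3.3 mcg/kg/min × 115.9091 kg = 382.5 mcg/min
382.5 mcg/min × 60 min/hr = 22950 mcg/hr
Concentration = 50 mg ÷ 82 mL = 0.6097561 mg/mL = 609.7561 mcg/mL
Rate = 22950 mcg/hr ÷ 609.7561 mcg/mL = 37.638 mL/hr
Volume infused so far = 37.638 mL/hr × 1.2 hr = 45.1656 mL
Volume remaining = 82 − 45.1656 = 36.8344 mL
New rate:
Dose = 4 mcg/kg/min × 115.9091 kg = 463.6364 mcg/min
463.6364 mcg/min × 60 min/hr = 27818.18 mcg/hr
Rate = 27818.18 mcg/hr ÷ 609.7561 mcg/mL = 45.62182 mL/hr
Time remaining = 36.8344 mL ÷ 45.62182 mL/hr = 0.8073856 hr

0.8 hours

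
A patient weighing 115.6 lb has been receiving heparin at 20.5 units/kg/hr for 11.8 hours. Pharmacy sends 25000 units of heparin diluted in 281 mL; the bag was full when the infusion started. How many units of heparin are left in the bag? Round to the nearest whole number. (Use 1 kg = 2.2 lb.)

12289 units

Weight = 115.6 lb ÷ 2.2 lb/kg = 52.54545 kg
Dose = 20.5 units/kg/hr × 52.54545 kg = 1077.182 units/hr
Concentration = 25000 units ÷ 281 mL = 88.96797 units/mL
Rate = 1077.182 units/hr ÷ 88.96797 units/mL = 12.10752 mL/hr
Volume infused = 12.10752 mL/hr × 11.8 hr = 142.8688 mL
Volume remaining = 281 − 142.8688 = 138.1312 mL
Drug remaining = 138.1312 mL × 88.96797 units/mL = 12289.25 units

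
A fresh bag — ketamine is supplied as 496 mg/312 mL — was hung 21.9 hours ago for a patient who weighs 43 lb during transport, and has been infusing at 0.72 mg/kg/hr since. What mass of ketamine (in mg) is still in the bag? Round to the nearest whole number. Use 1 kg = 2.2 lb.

188 mg

Weight = 43 lb ÷ 2.2 lb/kg = 19.54545 kg
Dose = 0.72 mg/kg/hr × 19.54545 kg = 14.07273 mg/hr
Concentration = 496 mg ÷ 312 mL = 1.589744 mg/mL
Rate = 14.07273 mg/hr ÷ 1.589744 mg/mL = 8.852199 mL/hr
Volume infused = 8.852199 mL/hr × 21.9 hr = 193.8632 mL
Volume remaining = 312 − 193.8632 = 118.1368 mL
Drug remaining = 118.1368 mL × 1.589744 mg/mL = 187.8073 mg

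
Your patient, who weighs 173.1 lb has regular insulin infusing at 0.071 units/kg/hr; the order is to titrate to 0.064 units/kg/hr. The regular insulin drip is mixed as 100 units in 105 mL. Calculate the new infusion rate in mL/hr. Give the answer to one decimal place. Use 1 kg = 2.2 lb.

5.3 mL/hr

Weight = 173.1 lb ÷ 2.2 lb/kg = 78.68182 kg
Dose = 0.064 units/kg/hr × 78.68182 kg = 5.035636 units/hr
Concentration = 100 units ÷ 105 mL = 0.952381 units/mL
Rate = 5.035636 units/hr ÷ 0.952381 units/mL = 5.287418 mL/hr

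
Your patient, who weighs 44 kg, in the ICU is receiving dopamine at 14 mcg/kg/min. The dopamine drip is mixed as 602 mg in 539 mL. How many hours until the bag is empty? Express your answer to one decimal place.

16.3 hours

Dose = 14 mcg/kg/min × 44 kg = 616 mcg/min
616 mcg/min × 60 min/hr = 36960 mcg/hr
Concentration = 602 mg ÷ 539 mL = 1.116883 mg/mL = 1116.883 mcg/mL
Rate = 36960 mcg/hr ÷ 1116.883 mcg/mL = 33.09209 mL/hr
Duration = 539 mL ÷ 33.09209 mL/hr = 16.28788 hr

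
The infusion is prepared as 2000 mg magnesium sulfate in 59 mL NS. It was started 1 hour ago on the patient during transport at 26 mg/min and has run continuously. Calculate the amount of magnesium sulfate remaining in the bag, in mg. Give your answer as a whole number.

26 mg/min × 60 min/hr = 1560 mg/hr
Concentration = 2000 mg ÷ 59 mL = 33.89831 mg/mL
Rate = 1560 mg/hr ÷ 33.89831 mg/mL = 46.02 mL/hr
Volume infused = 46.02 mL/hr × 1 hr = 46.02 mL
Volume remaining = 59 − 46.02 = 12.98 mL
Drug remaining = 12.98 mL × 33.89831 mg/mL = 440 mg

440 mg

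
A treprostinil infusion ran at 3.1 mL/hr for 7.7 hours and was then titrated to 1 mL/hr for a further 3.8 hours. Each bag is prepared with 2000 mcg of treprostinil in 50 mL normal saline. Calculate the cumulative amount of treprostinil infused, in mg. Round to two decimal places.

1.11 mg

Concentration = 2000 mcg ÷ 50 mL = 40 mcg/mL
Stage 1: 3.1 mL/hr × 7.7 hr = 23.87 mL → 23.87 mL × 40 mcg/mL = 954.8 mcg
Stage 2: 1 mL/hr × 3.8 hr = 3.8 mL → 3.8 mL × 40 mcg/mL = 152 mcg
Total = 954.8 + 152 = 1106.8 mcg = 1.1068 mg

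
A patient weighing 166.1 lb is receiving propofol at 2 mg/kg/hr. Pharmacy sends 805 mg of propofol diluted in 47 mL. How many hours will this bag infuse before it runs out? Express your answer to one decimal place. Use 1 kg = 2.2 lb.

5.3 hours

Weight = 166.1 lb ÷ 2.2 lb/kg = 75.5 kg
Dose = 2 mg/kg/hr × 75.5 kg = 151 mg/hr
Concentration = 805 mg ÷ 47 mL = 17.12766 mg/mL
Rate = 151 mg/hr ÷ 17.12766 mg/mL = 8.816149 mL/hr
Duration = 47 mL ÷ 8.816149 mL/hr = 5.331126 hr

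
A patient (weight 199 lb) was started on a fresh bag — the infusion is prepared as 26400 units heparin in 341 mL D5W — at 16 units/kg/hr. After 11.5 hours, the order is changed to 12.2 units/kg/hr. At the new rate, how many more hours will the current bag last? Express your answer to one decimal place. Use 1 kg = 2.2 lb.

8.8 hours

Initial rate:
Weight = 199 lb ÷ 2.2 lb/kg = 90.45455 kg
Dose = 16 units/kg/hr × 90.45455 kg = 1447.273 units/hr
Concentration = 26400 units ÷ 341 mL = 77.41935 units/mL
Rate = 1447.273 units/hr ÷ 77.41935 units/mL = 18.69394 mL/hr
Volume infused so far = 18.69394 mL/hr × 11.5 hr = 214.9803 mL
Volume remaining = 341 − 214.9803 = 126.0197 mL
New rate:
Dose = 12.2 units/kg/hr × 90.45455 kg = 1103.545 units/hr
Rate = 1103.545 units/hr ÷ 77.41935 units/mL = 14.25413 mL/hr
Time remaining = 126.0197 mL ÷ 14.25413 mL/hr = 8.840926 hr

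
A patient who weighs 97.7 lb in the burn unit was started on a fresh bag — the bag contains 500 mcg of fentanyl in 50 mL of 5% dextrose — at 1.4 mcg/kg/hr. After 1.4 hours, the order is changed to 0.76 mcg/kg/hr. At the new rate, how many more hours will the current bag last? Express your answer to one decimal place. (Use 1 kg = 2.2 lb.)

Initial rate:
Weight = 97.7 lb ÷ 2.2 lb/kg = 44.40909 kg
Dose = 1.4 mcg/kg/hr × 44.40909 kg = 62.17273 mcg/hr
Concentration = 500 mcg ÷ 50 mL = 10 mcg/mL
Rate = 62.17273 mcg/hr ÷ 10 mcg/mL = 6.217273 mL/hr
Volume infused so far = 6.217273 mL/hr × 1.4 hr = 8.704182 mL
Volume remaining = 50 − 8.704182 = 41.29582 mL
New rate:
Dose = 0.76 mcg/kg/hr × 44.40909 kg = 33.75091 mcg/hr
Rate = 33.75091 mcg/hr ÷ 10 mcg/mL = 3.375091 mL/hr
Time remaining = 41.29582 mL ÷ 3.375091 mL/hr = 12.23547 hr

12.2 hours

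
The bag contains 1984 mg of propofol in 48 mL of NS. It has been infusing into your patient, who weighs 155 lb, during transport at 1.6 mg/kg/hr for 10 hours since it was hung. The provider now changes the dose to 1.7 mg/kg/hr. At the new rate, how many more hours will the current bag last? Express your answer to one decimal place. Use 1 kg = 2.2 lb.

7.2 hours

Initial rate:
Weight = 155 lb ÷ 2.2 lb/kg = 70.45455 kg
Dose = 1.6 mg/kg/hr × 70.45455 kg = 112.7273 mg/hr
Concentration = 1984 mg ÷ 48 mL = 41.33333 mg/mL
Rate = 112.7273 mg/hr ÷ 41.33333 mg/mL = 2.727273 mL/hr
Volume infused so far = 2.727273 mL/hr × 10 hr = 27.27273 mL
Volume remaining = 48 − 27.27273 = 20.72727 mL
New rate:
Dose = 1.7 mg/kg/hr × 70.45455 kg = 119.7727 mg/hr
Rate = 119.7727 mg/hr ÷ 41.33333 mg/mL = 2.897727 mL/hr
Time remaining = 20.72727 mL ÷ 2.897727 mL/hr = 7.152941 hr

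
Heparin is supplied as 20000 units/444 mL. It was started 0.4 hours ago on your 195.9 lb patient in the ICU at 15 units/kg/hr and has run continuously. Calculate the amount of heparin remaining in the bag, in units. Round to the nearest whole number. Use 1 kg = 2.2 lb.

Weight = 195.9 lb ÷ 2.2 lb/kg = 89.04545 kg
Dose = 15 units/kg/hr × 89.04545 kg = 1335.682 units/hr
Concentration = 20000 units ÷ 444 mL = 45.04505 units/mL
Rate = 1335.682 units/hr ÷ 45.04505 units/mL = 29.65214 mL/hr
Volume infused = 29.65214 mL/hr × 0.4 hr = 11.86085 mL
Volume remaining = 444 − 11.86085 = 432.1391 mL
Drug remaining = 432.1391 mL × 45.04505 units/mL = 19465.73 units

19466 units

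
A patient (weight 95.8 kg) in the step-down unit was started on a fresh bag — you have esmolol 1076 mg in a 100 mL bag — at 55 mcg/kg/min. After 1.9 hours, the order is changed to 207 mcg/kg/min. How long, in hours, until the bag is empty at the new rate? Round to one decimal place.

Initial rate:
Dose = 55 mcg/kg/min × 95.8 kg = 5269 mcg/min
5269 mcg/min × 60 min/hr = 316140 mcg/hr
Concentration = 1076 mg ÷ 100 mL = 10.76 mg/mL = 10760 mcg/mL
Rate = 316140 mcg/hr ÷ 10760 mcg/mL = 29.38104 mL/hr
Volume infused so far = 29.38104 mL/hr × 1.9 hr = 55.82398 mL
Volume remaining = 100 − 55.82398 = 44.17602 mL
New rate:
Dose = 207 mcg/kg/min × 95.8 kg = 19830.6 mcg/min
19830.6 mcg/min × 60 min/hr = 1189836 mcg/hr
Rate = 1189836 mcg/hr ÷ 10760 mcg/mL = 110.5796 mL/hr
Time remaining = 44.17602 mL ÷ 110.5796 mL/hr = 0.3994954 hr

0.4 hours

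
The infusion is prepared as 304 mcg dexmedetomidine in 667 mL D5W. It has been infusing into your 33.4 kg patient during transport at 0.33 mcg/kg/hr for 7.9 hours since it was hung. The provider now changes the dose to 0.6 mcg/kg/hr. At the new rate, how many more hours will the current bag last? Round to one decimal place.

10.8 hours

Initial rate:
Dose = 0.33 mcg/kg/hr × 33.4 kg = 11.022 mcg/hr
Concentration = 304 mcg ÷ 667 mL = 0.4557721 mcg/mL
Rate = 11.022 mcg/hr ÷ 0.4557721 mcg/mL = 24.18314 mL/hr
Volume infused so far = 24.18314 mL/hr × 7.9 hr = 191.0468 mL
Volume remaining = 667 − 191.0468 = 475.9532 mL
New rate:
Dose = 0.6 mcg/kg/hr × 33.4 kg = 20.04 mcg/hr
Rate = 20.04 mcg/hr ÷ 0.4557721 mcg/mL = 43.96934 mL/hr
Time remaining = 475.9532 mL ÷ 43.96934 mL/hr = 10.82466 hr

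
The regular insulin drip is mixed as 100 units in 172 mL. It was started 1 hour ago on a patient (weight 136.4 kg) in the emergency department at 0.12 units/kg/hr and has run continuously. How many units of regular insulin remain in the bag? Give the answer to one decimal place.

Dose = 0.12 units/kg/hr × 136.4 kg = 16.368 units/hr
Concentration = 100 units ÷ 172 mL = 0.5813953 units/mL
Rate = 16.368 units/hr ÷ 0.5813953 units/mL = 28.15296 mL/hr
Volume infused = 28.15296 mL/hr × 1 hr = 28.15296 mL
Volume remaining = 172 − 28.15296 = 143.847 mL
Drug remaining = 143.847 mL × 0.5813953 units/mL = 83.632 units

83.6 units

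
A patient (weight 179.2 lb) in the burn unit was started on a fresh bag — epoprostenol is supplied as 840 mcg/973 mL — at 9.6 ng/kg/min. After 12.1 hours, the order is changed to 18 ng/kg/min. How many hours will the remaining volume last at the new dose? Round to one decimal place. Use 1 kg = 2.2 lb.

Initial rate:
Weight = 179.2 lb ÷ 2.2 lb/kg = 81.45455 kg
Dose = 9.6 ng/kg/min × 81.45455 kg = 781.9636 ng/min
781.9636 ng/min × 60 min/hr = 46917.82 ng/hr
Concentration = 840 mcg ÷ 973 mL = 0.8633094 mcg/mL = 863.3094 ng/mL
Rate = 46917.82 ng/hr ÷ 863.3094 ng/mL = 54.34647 mL/hr
Volume infused so far = 54.34647 mL/hr × 12.1 hr = 657.5923 mL
Volume remaining = 973 − 657.5923 = 315.4077 mL
New rate:
Dose = 18 ng/kg/min × 81.45455 kg = 1466.182 ng/min
1466.182 ng/min × 60 min/hr = 87970.91 ng/hr
Rate = 87970.91 ng/hr ÷ 863.3094 ng/mL = 101.8996 mL/hr
Time remaining = 315.4077 mL ÷ 101.8996 mL/hr = 3.095278 hr

3.1 hours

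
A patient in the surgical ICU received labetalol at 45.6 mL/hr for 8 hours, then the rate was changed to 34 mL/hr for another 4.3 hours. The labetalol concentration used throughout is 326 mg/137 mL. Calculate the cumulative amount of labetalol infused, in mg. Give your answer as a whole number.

1216 mg

Concentration = 326 mg ÷ 137 mL = 2.379562 mg/mL
Stage 1: 45.6 mL/hr × 8 hr = 364.8 mL → 364.8 mL × 2.379562 mg/mL = 868.0642 mg
Stage 2: 34 mL/hr × 4.3 hr = 146.2 mL → 146.2 mL × 2.379562 mg/mL = 347.892 mg
Total = 868.0642 + 347.892 = 1215.956 mg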